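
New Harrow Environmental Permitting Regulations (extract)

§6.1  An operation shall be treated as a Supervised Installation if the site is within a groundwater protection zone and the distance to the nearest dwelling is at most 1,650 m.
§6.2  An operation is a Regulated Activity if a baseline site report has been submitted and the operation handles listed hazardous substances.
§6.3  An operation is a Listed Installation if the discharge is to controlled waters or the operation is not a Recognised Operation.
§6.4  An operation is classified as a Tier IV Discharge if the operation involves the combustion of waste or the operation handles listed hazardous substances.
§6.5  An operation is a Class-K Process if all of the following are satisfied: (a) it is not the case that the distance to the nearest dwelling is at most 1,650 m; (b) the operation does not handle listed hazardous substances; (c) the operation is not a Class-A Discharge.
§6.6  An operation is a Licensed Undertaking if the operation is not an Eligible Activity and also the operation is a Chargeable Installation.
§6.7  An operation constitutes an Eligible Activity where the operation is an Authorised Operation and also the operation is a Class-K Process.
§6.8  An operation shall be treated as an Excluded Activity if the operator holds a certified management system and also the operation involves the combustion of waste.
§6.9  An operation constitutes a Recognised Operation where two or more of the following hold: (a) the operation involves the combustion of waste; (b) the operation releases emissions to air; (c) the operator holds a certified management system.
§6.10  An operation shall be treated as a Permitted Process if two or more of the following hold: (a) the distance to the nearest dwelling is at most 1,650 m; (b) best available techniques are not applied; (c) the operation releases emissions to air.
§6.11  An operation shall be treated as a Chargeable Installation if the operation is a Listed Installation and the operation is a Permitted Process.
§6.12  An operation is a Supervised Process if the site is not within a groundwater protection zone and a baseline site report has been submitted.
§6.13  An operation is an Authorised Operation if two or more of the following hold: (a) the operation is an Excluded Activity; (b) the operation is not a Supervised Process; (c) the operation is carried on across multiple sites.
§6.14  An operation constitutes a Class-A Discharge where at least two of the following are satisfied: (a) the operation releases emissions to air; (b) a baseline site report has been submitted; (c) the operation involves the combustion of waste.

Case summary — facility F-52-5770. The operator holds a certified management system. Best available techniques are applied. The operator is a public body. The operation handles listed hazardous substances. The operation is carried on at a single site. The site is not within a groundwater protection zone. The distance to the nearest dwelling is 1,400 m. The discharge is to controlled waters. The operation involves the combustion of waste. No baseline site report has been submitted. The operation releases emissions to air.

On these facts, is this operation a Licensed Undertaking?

§6.8 — Excluded Activity: [the operator holds a certified management system? yes] AND [the operation involves the combustion of waste? yes] → satisfied.
§6.12 — Supervised Process: [the site is not within a groundwater protection zone? yes] AND [a baseline site report has been submitted? no] → not satisfied.
§6.13 — Authorised Operation: Excluded Activity (§6.8)? yes; not a Supervised Process (§6.12)? yes; the operation is carried on across multiple sites? no — 2 of 3 hold (need ≥2) → satisfied.
§6.14 — Class-A Discharge: the operation releases emissions to air? yes; a baseline site report has been submitted? no; the operation involves the combustion of waste? yes — 2 of 3 hold (need ≥2) → satisfied.
§6.5 — Class-K Process: [distance to the nearest dwelling: 1,400 m ≤ 1,650 m? yes, so negated condition no] AND [the operation does not handle listed hazardous substances? no] AND [not a Class-A Discharge (§6.14)? no] → not satisfied.
§6.7 — Eligible Activity: [Authorised Operation (§6.13)? yes] AND [Class-K Process (§6.5)? no] → not satisfied.
§6.9 — Recognised Operation: the operation involves the combustion of waste? yes; the operation releases emissions to air? yes; the operator holds a certified management system? yes — 3 of 3 hold (need ≥2) → satisfied.
§6.3 — Listed Installation: [the discharge is to controlled waters? yes] OR [not a Recognised Operation (§6.9)? no] → satisfied.
§6.10 — Permitted Process: distance to the nearest dwelling: 1,400 m ≤ 1,650 m? yes; best available techniques are not applied? no; the operation releases emissions to air? yes — 2 of 3 hold (need ≥2) → satisfied.
§6.11 — Chargeable Installation: [Listed Installation (§6.3)? yes] AND [Permitted Process (§6.10)? yes] → satisfied.
§6.6 — Licensed Undertaking: [not an Eligible Activity (§6.7)? yes] AND [Chargeable Installation (§6.11)? yes] → satisfied.

Yes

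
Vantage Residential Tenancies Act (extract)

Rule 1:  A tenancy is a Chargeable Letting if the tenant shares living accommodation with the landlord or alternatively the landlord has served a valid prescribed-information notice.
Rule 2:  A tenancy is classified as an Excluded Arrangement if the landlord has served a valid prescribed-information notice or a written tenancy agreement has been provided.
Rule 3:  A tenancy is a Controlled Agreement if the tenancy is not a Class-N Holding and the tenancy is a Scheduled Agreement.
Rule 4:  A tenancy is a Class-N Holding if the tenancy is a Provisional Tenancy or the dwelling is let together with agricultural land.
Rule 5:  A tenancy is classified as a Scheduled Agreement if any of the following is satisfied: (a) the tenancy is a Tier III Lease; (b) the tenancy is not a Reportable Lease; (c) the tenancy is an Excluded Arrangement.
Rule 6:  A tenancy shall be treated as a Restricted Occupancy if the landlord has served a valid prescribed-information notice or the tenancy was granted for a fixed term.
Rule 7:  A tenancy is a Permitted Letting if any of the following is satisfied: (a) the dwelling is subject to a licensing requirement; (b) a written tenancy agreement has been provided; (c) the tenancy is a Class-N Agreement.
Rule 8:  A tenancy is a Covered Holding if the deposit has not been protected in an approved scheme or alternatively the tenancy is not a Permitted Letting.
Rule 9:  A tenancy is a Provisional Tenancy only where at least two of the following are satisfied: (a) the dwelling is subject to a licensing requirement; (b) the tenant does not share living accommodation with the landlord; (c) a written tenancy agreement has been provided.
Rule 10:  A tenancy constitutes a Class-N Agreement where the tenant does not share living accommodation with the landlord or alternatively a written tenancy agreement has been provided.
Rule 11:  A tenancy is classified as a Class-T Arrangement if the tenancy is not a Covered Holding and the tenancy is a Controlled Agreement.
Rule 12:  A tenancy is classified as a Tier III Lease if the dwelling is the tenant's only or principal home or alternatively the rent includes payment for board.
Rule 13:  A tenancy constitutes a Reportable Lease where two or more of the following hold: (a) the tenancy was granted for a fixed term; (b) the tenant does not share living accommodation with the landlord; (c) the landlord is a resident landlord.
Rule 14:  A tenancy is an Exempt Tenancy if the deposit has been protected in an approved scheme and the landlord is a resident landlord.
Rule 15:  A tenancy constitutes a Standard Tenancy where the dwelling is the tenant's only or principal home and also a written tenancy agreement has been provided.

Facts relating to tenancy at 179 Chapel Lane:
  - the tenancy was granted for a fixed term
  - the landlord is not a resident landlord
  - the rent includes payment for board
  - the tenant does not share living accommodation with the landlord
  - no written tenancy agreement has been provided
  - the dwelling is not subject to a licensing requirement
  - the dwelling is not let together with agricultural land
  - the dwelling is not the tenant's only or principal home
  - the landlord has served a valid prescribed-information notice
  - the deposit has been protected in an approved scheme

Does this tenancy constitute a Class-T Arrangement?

Yes

Under rule 10: the tenant does not share living accommodation with the landlord? yes; or a written tenancy agreement has been provided? no. So the tenancy is a Class-N Agreement.
Under rule 7: the dwelling is subject to a licensing requirement? no; or a written tenancy agreement has been provided? no; or Class-N Agreement (rule 10)? yes. So the tenancy is a Permitted Letting.
Under rule 8: the deposit has not been protected in an approved scheme? no; or not a Permitted Letting (rule 7)? no. So the tenancy is not a Covered Holding.
Under rule 9: the dwelling is subject to a licensing requirement? no; the tenant does not share living accommodation with the landlord? yes; a written tenancy agreement has been provided? no — 1 of 3 hold (need ≥2) → not satisfied.
Under rule 4: Provisional Tenancy (rule 9)? no; or the dwelling is let together with agricultural land? no. So the tenancy is not a Class-N Holding.
Under rule 12: the dwelling is the tenant's only or principal home? no; or the rent includes payment for board? yes. So the tenancy is a Tier III Lease.
Under rule 13: the tenancy was granted for a fixed term? yes; the tenant does not share living accommodation with the landlord? yes; the landlord is a resident landlord? no — 2 of 3 hold (need ≥2) → satisfied.
Under rule 2: the landlord has served a valid prescribed-information notice? yes; or a written tenancy agreement has been provided? no. So the tenancy is an Excluded Arrangement.
Under rule 5: Tier III Lease (rule 12)? yes; or not a Reportable Lease (rule 13)? no; or Excluded Arrangement (rule 2)? yes. So the tenancy is a Scheduled Agreement.
Under rule 3: not a Class-N Holding (rule 4)? yes; and Scheduled Agreement (rule 5)? yes. So the tenancy is a Controlled Agreement.
Under rule 11: not a Covered Holding (rule 8)? yes; and Controlled Agreement (rule 3)? yes. So the tenancy is a Class-T Arrangement.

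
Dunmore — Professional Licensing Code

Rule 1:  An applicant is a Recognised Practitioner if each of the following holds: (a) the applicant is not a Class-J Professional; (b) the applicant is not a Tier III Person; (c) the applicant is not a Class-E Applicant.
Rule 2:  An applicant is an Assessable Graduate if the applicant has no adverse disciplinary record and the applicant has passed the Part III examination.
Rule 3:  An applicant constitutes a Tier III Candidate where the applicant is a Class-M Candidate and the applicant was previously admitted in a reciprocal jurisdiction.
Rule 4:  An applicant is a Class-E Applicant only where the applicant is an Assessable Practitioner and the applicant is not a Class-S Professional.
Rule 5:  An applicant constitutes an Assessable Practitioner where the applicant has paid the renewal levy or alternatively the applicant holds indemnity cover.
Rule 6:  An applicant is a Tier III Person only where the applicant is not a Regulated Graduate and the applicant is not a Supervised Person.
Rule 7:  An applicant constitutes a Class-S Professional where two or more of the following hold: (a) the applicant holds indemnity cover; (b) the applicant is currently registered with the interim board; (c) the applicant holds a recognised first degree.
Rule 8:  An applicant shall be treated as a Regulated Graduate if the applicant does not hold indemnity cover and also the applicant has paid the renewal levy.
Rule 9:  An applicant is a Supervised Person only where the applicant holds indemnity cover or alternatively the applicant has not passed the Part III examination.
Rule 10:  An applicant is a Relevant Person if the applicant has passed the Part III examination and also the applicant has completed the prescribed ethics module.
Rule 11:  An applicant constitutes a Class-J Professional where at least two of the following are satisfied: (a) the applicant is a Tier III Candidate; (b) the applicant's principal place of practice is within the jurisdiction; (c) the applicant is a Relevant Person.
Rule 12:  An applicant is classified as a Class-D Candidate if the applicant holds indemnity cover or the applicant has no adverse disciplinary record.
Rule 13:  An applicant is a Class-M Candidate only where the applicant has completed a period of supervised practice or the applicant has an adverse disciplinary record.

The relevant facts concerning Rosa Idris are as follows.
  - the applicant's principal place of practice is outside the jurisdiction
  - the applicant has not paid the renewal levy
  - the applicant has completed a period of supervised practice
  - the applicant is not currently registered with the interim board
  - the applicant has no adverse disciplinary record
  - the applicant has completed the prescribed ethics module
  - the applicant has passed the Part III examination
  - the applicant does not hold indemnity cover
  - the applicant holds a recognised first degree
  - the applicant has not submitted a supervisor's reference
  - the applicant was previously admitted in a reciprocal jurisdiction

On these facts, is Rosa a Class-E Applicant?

No

rule 5 — Assessable Practitioner: [the applicant has paid the renewal levy? no] OR [the applicant holds indemnity cover? no] → not satisfied.
rule 7 — Class-S Professional: the applicant holds indemnity cover? no; the applicant is currently registered with the interim board? no; the applicant holds a recognised first degree? yes — 1 of 3 hold (need ≥2) → not satisfied.
rule 4 — Class-E Applicant: [Assessable Practitioner (rule 5)? no] AND [not a Class-S Professional (rule 7)? yes] → not satisfied.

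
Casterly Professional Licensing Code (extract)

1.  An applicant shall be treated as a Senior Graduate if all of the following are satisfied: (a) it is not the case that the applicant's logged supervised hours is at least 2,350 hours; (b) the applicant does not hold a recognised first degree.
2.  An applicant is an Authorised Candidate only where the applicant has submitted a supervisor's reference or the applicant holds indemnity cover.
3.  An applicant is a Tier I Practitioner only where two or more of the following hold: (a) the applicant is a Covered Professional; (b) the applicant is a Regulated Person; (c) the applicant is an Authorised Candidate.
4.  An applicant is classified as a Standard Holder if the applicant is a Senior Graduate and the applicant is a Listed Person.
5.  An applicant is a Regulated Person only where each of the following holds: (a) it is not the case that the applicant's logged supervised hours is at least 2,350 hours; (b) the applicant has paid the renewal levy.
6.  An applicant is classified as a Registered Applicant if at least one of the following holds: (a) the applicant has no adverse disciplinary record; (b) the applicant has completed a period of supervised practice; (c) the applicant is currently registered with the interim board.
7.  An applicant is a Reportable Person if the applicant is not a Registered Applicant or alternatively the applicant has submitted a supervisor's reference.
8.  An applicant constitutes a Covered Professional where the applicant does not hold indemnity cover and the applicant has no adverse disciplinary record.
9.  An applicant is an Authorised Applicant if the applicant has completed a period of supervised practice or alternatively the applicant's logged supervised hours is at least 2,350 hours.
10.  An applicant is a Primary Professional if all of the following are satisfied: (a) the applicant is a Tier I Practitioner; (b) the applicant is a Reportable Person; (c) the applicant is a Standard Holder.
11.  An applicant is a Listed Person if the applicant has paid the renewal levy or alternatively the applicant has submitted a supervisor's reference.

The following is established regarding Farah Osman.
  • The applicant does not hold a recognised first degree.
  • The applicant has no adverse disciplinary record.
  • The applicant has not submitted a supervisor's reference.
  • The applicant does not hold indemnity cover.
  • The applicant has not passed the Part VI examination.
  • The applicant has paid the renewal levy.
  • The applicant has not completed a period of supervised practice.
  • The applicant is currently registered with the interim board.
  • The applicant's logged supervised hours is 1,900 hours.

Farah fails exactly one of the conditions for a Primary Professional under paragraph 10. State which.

Under paragraph 8: the applicant does not hold indemnity cover? yes; and the applicant has no adverse disciplinary record? yes. So the applicant is a Covered Professional.
Under paragraph 5: applicant's logged supervised hours: 1,900 hours ≥ 2,350 hours? no, so negated condition yes; and the applicant has paid the renewal levy? yes. So the applicant is a Regulated Person.
Under paragraph 2: the applicant has submitted a supervisor's reference? no; or the applicant holds indemnity cover? no. So the applicant is not an Authorised Candidate.
Under paragraph 3: Covered Professional (paragraph 8)? yes; Regulated Person (paragraph 5)? yes; Authorised Candidate (paragraph 2)? no — 2 of 3 hold (need ≥2) → satisfied.
Under paragraph 6: the applicant has no adverse disciplinary record? yes; or the applicant has completed a period of supervised practice? no; or the applicant is currently registered with the interim board? yes. So the applicant is a Registered Applicant.
Under paragraph 7: not a Registered Applicant (paragraph 6)? no; or the applicant has submitted a supervisor's reference? no. So the applicant is not a Reportable Person.
Under paragraph 1: applicant's logged supervised hours: 1,900 hours ≥ 2,350 hours? no, so negated condition yes; and the applicant does not hold a recognised first degree? yes. So the applicant is a Senior Graduate.
Under paragraph 11: the applicant has paid the renewal levy? yes; or the applicant has submitted a supervisor's reference? no. So the applicant is a Listed Person.
Under paragraph 4: Senior Graduate (paragraph 1)? yes; and Listed Person (paragraph 11)? yes. So the applicant is a Standard Holder.
Under paragraph 10: Tier I Practitioner (paragraph 3)? yes; and Reportable Person (paragraph 7)? no; and Standard Holder (paragraph 4)? yes. So the applicant is not a Primary Professional.

Reportable Person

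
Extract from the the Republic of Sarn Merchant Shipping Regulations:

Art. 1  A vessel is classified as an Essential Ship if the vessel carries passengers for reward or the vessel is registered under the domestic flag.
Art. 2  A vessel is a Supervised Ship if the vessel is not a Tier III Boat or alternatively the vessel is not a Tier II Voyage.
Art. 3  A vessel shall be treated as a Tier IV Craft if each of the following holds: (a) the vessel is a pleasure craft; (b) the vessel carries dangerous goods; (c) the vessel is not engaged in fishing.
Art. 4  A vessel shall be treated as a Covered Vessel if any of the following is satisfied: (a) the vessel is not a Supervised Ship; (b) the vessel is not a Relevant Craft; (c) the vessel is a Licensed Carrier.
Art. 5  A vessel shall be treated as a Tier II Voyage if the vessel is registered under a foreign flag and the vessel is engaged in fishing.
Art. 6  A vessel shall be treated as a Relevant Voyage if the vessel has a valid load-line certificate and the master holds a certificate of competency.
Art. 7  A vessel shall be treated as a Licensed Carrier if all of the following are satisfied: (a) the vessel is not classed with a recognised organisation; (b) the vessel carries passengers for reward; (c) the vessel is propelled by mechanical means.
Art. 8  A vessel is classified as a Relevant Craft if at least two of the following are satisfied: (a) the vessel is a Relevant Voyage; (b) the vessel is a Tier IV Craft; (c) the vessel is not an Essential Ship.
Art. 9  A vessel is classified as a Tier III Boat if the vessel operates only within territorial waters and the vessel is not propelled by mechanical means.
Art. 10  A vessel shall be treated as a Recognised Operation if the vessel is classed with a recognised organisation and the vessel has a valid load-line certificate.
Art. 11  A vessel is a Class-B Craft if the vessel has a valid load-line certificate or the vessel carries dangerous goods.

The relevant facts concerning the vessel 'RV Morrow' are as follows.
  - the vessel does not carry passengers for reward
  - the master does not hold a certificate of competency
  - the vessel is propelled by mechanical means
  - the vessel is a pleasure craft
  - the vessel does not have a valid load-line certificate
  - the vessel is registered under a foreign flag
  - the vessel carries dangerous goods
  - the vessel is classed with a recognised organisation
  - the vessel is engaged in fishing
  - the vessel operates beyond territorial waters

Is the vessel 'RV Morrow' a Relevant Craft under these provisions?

No

Under article 6: the vessel has a valid load-line certificate? no; and the master holds a certificate of competency? no. So the vessel is not a Relevant Voyage.
Under article 3: the vessel is a pleasure craft? yes; and the vessel carries dangerous goods? yes; and the vessel is not engaged in fishing? no. So the vessel is not a Tier IV Craft.
Under article 1: the vessel carries passengers for reward? no; or the vessel is registered under the domestic flag? no. So the vessel is not an Essential Ship.
Under article 8: Relevant Voyage (article 6)? no; Tier IV Craft (article 3)? no; not an Essential Ship (article 1)? yes — 1 of 3 hold (need ≥2) → not satisfied.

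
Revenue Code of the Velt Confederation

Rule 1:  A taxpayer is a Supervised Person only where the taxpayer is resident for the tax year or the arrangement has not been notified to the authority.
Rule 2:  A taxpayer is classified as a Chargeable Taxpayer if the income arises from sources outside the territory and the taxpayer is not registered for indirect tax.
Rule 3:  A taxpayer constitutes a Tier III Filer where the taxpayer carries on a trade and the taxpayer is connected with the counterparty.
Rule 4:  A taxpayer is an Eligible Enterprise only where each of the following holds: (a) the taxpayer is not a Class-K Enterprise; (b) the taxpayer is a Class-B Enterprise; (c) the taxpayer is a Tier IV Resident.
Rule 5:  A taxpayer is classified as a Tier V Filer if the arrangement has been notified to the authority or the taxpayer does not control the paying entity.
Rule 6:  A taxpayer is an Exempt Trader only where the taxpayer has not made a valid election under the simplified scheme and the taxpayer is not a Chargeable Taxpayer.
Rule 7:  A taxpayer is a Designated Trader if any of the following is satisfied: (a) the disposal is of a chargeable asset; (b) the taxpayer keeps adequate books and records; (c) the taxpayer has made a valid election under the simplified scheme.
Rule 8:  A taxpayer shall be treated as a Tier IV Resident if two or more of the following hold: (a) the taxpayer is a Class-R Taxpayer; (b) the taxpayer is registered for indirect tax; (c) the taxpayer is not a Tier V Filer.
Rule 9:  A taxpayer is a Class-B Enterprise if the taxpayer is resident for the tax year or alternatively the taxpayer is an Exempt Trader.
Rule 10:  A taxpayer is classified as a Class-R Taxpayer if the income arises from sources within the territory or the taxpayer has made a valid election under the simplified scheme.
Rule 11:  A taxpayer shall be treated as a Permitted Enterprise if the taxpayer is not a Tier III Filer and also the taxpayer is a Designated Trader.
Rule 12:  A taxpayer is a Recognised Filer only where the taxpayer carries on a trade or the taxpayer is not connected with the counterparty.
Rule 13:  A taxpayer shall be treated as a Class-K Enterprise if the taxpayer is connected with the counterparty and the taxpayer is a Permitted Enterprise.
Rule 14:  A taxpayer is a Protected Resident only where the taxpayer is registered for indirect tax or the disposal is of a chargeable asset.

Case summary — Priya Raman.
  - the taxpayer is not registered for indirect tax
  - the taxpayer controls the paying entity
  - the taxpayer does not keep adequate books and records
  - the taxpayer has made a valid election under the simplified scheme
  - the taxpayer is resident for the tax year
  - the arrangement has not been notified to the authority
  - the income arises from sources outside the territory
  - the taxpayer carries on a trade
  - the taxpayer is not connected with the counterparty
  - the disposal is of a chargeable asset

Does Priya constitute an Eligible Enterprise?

Under rule 3: the taxpayer carries on a trade? yes; and the taxpayer is connected with the counterparty? no. So the taxpayer is not a Tier III Filer.
Under rule 7: the disposal is of a chargeable asset? yes; or the taxpayer keeps adequate books and records? no; or the taxpayer has made a valid election under the simplified scheme? yes. So the taxpayer is a Designated Trader.
Under rule 11: not a Tier III Filer (rule 3)? yes; and Designated Trader (rule 7)? yes. So the taxpayer is a Permitted Enterprise.
Under rule 13: the taxpayer is connected with the counterparty? no; and Permitted Enterprise (rule 11)? yes. So the taxpayer is not a Class-K Enterprise.
Under rule 2: the income arises from sources outside the territory? yes; and the taxpayer is not registered for indirect tax? yes. So the taxpayer is a Chargeable Taxpayer.
Under rule 6: the taxpayer has not made a valid election under the simplified scheme? no; and not a Chargeable Taxpayer (rule 2)? no. So the taxpayer is not an Exempt Trader.
Under rule 9: the taxpayer is resident for the tax year? yes; or Exempt Trader (rule 6)? no. So the taxpayer is a Class-B Enterprise.
Under rule 10: the income arises from sources within the territory? no; or the taxpayer has made a valid election under the simplified scheme? yes. So the taxpayer is a Class-R Taxpayer.
Under rule 5: the arrangement has been notified to the authority? no; or the taxpayer does not control the paying entity? no. So the taxpayer is not a Tier V Filer.
Under rule 8: Class-R Taxpayer (rule 10)? yes; the taxpayer is registered for indirect tax? no; not a Tier V Filer (rule 5)? yes — 2 of 3 hold (need ≥2) → satisfied.
Under rule 4: not a Class-K Enterprise (rule 13)? yes; and Class-B Enterprise (rule 9)? yes; and Tier IV Resident (rule 8)? yes. So the taxpayer is an Eligible Enterprise.

Yes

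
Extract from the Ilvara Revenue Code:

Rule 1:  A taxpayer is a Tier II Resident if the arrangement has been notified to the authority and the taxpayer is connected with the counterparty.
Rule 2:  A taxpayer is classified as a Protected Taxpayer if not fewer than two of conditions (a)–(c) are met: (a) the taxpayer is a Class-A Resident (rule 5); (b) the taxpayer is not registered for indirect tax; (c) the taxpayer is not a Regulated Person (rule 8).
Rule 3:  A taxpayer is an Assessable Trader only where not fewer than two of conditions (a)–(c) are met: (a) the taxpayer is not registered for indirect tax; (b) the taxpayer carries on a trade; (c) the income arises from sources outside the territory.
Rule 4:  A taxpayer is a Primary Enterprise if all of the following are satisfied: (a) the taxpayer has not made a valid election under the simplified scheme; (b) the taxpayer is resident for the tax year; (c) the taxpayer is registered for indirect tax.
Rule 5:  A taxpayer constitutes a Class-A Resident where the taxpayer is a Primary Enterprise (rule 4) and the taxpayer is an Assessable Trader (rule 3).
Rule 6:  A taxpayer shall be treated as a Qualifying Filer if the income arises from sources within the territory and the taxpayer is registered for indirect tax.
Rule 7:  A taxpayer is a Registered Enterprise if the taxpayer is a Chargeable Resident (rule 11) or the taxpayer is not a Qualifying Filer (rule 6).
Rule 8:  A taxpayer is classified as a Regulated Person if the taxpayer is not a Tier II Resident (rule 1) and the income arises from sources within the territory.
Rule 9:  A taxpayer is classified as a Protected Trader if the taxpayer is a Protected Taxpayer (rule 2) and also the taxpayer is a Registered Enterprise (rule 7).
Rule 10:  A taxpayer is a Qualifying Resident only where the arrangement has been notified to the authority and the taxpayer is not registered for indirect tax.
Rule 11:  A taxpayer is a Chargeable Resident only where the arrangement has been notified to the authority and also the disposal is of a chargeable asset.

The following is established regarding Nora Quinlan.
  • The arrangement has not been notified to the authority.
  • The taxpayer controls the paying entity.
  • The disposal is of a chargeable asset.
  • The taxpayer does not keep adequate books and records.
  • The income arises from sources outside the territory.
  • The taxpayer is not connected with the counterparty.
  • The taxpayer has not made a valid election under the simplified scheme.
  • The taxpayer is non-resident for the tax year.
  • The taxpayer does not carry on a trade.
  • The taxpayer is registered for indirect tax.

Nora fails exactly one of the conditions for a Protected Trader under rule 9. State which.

rule 4 — Primary Enterprise: [the taxpayer has not made a valid election under the simplified scheme? yes] AND [the taxpayer is resident for the tax year? no] AND [the taxpayer is registered for indirect tax? yes] → not satisfied.
rule 3 — Assessable Trader: the taxpayer is not registered for indirect tax? no; the taxpayer carries on a trade? no; the income arises from sources outside the territory? yes — 1 of 3 hold (need ≥2) → not satisfied.
rule 5 — Class-A Resident: [Primary Enterprise (rule 4)? no] AND [Assessable Trader (rule 3)? no] → not satisfied.
rule 1 — Tier II Resident: [the arrangement has been notified to the authority? no] AND [the taxpayer is connected with the counterparty? no] → not satisfied.
rule 8 — Regulated Person: [not a Tier II Resident (rule 1)? yes] AND [the income arises from sources within the territory? no] → not satisfied.
rule 2 — Protected Taxpayer: Class-A Resident (rule 5)? no; the taxpayer is not registered for indirect tax? no; not a Regulated Person (rule 8)? yes — 1 of 3 hold (need ≥2) → not satisfied.
rule 11 — Chargeable Resident: [the arrangement has been notified to the authority? no] AND [the disposal is of a chargeable asset? yes] → not satisfied.
rule 6 — Qualifying Filer: [the income arises from sources within the territory? no] AND [the taxpayer is registered for indirect tax? yes] → not satisfied.
rule 7 — Registered Enterprise: [Chargeable Resident (rule 11)? no] OR [not a Qualifying Filer (rule 6)? yes] → satisfied.
rule 9 — Protected Trader: [Protected Taxpayer (rule 2)? no] AND [Registered Enterprise (rule 7)? yes] → not satisfied.

Protected Taxpayer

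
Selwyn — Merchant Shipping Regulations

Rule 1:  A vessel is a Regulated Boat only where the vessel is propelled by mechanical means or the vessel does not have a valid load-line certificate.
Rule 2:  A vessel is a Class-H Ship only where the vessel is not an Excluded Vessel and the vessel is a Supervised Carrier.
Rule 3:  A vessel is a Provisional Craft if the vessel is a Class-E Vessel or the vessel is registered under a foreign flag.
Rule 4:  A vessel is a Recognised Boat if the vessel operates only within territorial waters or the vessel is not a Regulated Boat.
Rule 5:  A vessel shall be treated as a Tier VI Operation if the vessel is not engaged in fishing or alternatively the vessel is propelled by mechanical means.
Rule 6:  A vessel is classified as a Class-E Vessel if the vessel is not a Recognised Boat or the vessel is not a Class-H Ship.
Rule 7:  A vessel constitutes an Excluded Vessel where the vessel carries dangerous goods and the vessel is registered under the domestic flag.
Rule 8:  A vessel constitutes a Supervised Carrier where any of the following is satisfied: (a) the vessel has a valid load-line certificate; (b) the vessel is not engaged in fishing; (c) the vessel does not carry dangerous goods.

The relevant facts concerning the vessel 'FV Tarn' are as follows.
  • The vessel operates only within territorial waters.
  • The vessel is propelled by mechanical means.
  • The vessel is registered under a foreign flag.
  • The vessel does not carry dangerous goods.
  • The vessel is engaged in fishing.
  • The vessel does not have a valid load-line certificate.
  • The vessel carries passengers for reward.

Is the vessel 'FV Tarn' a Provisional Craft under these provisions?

Under rule 1: the vessel is propelled by mechanical means? yes; or the vessel does not have a valid load-line certificate? yes. So the vessel is a Regulated Boat.
Under rule 4: the vessel operates only within territorial waters? yes; or not a Regulated Boat (rule 1)? no. So the vessel is a Recognised Boat.
Under rule 7: the vessel carries dangerous goods? no; and the vessel is registered under the domestic flag? no. So the vessel is not an Excluded Vessel.
Under rule 8: the vessel has a valid load-line certificate? no; or the vessel is not engaged in fishing? no; or the vessel does not carry dangerous goods? yes. So the vessel is a Supervised Carrier.
Under rule 2: not an Excluded Vessel (rule 7)? yes; and Supervised Carrier (rule 8)? yes. So the vessel is a Class-H Ship.
Under rule 6: not a Recognised Boat (rule 4)? no; or not a Class-H Ship (rule 2)? no. So the vessel is not a Class-E Vessel.
Under rule 3: Class-E Vessel (rule 6)? no; or the vessel is registered under a foreign flag? yes. So the vessel is a Provisional Craft.

Yes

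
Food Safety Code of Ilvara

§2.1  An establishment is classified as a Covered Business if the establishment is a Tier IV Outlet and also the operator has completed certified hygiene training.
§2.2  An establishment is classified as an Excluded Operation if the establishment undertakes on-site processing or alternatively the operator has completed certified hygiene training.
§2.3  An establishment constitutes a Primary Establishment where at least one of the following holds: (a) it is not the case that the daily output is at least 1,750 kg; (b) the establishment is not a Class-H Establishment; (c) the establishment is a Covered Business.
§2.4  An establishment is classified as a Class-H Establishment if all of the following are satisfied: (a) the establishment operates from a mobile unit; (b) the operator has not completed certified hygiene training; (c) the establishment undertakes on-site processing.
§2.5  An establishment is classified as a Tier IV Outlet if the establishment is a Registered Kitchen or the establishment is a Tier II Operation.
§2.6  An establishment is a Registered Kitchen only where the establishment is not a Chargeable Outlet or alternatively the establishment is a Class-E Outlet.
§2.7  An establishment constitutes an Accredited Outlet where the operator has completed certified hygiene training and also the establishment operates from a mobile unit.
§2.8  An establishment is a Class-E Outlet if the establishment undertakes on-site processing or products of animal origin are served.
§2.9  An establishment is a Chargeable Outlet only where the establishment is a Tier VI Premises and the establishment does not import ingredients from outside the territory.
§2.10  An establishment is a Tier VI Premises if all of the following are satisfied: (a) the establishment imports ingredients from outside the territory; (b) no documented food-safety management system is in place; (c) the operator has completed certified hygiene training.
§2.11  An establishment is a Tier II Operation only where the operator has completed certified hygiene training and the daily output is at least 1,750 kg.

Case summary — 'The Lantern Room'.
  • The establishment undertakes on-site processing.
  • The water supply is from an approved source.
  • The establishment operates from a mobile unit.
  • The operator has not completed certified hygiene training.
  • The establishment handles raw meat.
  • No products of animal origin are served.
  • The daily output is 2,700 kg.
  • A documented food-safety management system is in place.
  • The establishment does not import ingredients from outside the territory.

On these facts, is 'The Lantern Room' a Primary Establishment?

No

§2.4 — Class-H Establishment: [the establishment operates from a mobile unit? yes] AND [the operator has not completed certified hygiene training? yes] AND [the establishment undertakes on-site processing? yes] → satisfied.
§2.10 — Tier VI Premises: [the establishment imports ingredients from outside the territory? no] AND [no documented food-safety management system is in place? no] AND [the operator has completed certified hygiene training? no] → not satisfied.
§2.9 — Chargeable Outlet: [Tier VI Premises (§2.10)? no] AND [the establishment does not import ingredients from outside the territory? yes] → not satisfied.
§2.8 — Class-E Outlet: [the establishment undertakes on-site processing? yes] OR [products of animal origin are served? no] → satisfied.
§2.6 — Registered Kitchen: [not a Chargeable Outlet (§2.9)? yes] OR [Class-E Outlet (§2.8)? yes] → satisfied.
§2.11 — Tier II Operation: [the operator has completed certified hygiene training? no] AND [daily output: 2,700 kg ≥ 1,750 kg? yes] → not satisfied.
§2.5 — Tier IV Outlet: [Registered Kitchen (§2.6)? yes] OR [Tier II Operation (§2.11)? no] → satisfied.
§2.1 — Covered Business: [Tier IV Outlet (§2.5)? yes] AND [the operator has completed certified hygiene training? no] → not satisfied.
§2.3 — Primary Establishment: [daily output: 2,700 kg ≥ 1,750 kg? yes, so negated condition no] OR [not a Class-H Establishment (§2.4)? no] OR [Covered Business (§2.1)? no] → not satisfied.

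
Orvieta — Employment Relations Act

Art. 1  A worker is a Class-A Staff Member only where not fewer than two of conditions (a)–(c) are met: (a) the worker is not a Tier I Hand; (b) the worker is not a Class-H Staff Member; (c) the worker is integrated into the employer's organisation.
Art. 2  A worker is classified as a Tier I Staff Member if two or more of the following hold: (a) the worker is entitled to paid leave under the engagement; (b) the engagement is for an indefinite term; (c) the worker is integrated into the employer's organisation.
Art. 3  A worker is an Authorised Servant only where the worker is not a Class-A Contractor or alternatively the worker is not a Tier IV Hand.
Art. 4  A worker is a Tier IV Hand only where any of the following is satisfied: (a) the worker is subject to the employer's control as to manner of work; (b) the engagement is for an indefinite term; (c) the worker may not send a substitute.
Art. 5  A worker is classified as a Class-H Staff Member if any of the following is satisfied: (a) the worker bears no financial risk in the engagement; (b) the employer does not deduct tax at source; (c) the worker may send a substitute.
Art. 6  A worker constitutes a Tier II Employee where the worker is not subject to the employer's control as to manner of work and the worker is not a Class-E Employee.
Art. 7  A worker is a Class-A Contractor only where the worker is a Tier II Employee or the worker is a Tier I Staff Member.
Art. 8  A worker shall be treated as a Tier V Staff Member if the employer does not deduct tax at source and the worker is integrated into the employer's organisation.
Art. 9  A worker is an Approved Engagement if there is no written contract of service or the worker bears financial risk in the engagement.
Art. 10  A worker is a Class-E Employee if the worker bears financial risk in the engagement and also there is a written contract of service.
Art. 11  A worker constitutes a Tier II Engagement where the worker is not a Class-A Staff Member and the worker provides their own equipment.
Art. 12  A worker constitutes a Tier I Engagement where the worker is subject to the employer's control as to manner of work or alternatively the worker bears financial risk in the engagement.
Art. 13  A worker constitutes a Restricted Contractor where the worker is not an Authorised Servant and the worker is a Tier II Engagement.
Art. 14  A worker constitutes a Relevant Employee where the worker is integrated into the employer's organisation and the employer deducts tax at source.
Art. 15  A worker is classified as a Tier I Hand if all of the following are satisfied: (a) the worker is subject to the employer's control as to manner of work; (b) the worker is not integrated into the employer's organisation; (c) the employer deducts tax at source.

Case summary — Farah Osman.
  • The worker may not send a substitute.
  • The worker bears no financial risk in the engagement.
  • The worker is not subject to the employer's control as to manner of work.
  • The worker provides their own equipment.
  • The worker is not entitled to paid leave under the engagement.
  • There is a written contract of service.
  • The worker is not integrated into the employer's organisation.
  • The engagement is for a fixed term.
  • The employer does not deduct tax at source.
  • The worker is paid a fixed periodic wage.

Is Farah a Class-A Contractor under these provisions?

Yes

article 10 — Class-E Employee: [the worker bears financial risk in the engagement? no] AND [there is a written contract of service? yes] → not satisfied.
article 6 — Tier II Employee: [the worker is not subject to the employer's control as to manner of work? yes] AND [not a Class-E Employee (article 10)? yes] → satisfied.
article 2 — Tier I Staff Member: the worker is entitled to paid leave under the engagement? no; the engagement is for an indefinite term? no; the worker is integrated into the employer's organisation? no — 0 of 3 hold (need ≥2) → not satisfied.
article 7 — Class-A Contractor: [Tier II Employee (article 6)? yes] OR [Tier I Staff Member (article 2)? no] → satisfied.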